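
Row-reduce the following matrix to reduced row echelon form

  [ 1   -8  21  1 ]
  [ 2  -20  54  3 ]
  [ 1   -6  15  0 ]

[[1, 0, -3, 0], [0, 1, -3, 0], [0, 0, 0, 1]]

ρ2 := ρ2 − 2·ρ1
  [ 1  -8  21  1 ]
  [ 0  -4  12  1 ]
  [ 1  -6  15  0 ]
ρ3 := ρ3 − ρ1
  [ 1  -8  21   1 ]
  [ 0  -4  12   1 ]
  [ 0   2  -6  -1 ]
ρ2 := -1/4·ρ2
  [ 1  -8  21     1 ]
  [ 0   1  -3  -1/4 ]
  [ 0   2  -6    -1 ]
ρ3 := ρ3 − 2·ρ2
  [ 1  -8  21     1 ]
  [ 0   1  -3  -1/4 ]
  [ 0   0   0  -1/2 ]
ρ3 := -2·ρ3
  [ 1  -8  21     1 ]
  [ 0   1  -3  -1/4 ]
  [ 0   0   0     1 ]
ρ2 := ρ2 + 1/4·ρ3
  [ 1  -8  21  1 ]
  [ 0   1  -3  0 ]
  [ 0   0   0  1 ]
ρ1 := ρ1 − ρ3
  [ 1  -8  21  0 ]
  [ 0   1  -3  0 ]
  [ 0   0   0  1 ]
ρ1 := ρ1 + 8·ρ2
  [ 1  0  -3  0 ]
  [ 0  1  -3  0 ]
  [ 0  0   0  1 ]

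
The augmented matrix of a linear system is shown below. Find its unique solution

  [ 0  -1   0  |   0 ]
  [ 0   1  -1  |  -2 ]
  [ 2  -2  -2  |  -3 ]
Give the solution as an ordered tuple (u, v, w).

Swap ρ1 and ρ3.
  [ 2  -2  -2  |  -3 ]
  [ 0   1  -1  |  -2 ]
  [ 0  -1   0  |   0 ]
Multiply ρ1 by 1/2.
  [ 1  -1  -1  |  -3/2 ]
  [ 0   1  -1  |    -2 ]
  [ 0  -1   0  |     0 ]
Add ρ2 to ρ3.
  [ 1  -1  -1  |  -3/2 ]
  [ 0   1  -1  |    -2 ]
  [ 0   0  -1  |    -2 ]
Multiply ρ3 by -1.
  [ 1  -1  -1  |  -3/2 ]
  [ 0   1  -1  |    -2 ]
  [ 0   0   1  |     2 ]
Add ρ3 to ρ2.
  [ 1  -1  -1  |  -3/2 ]
  [ 0   1   0  |     0 ]
  [ 0   0   1  |     2 ]
Add ρ3 to ρ1.
  [ 1  -1  0  |  1/2 ]
  [ 0   1  0  |    0 ]
  [ 0   0  1  |    2 ]
Add ρ2 to ρ1.
  [ 1  0  0  |  1/2 ]
  [ 0  1  0  |    0 ]
  [ 0  0  1  |    2 ]
Reading off the last column: u = 1/2, v = 0, w = 2.

(1/2, 0, 2)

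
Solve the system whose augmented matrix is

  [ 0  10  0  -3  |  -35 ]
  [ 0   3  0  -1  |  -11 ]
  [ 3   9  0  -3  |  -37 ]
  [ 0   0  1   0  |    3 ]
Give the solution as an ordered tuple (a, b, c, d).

(-4/3, -2, 3, 5)

R1 <=> R3
  [ 3   9  0  -3  |  -37 ]
  [ 0   3  0  -1  |  -11 ]
  [ 0  10  0  -3  |  -35 ]
  [ 0   0  1   0  |    3 ]
R1 -> 1/3·R1
  [ 1   3  0  -1  |  -37/3 ]
  [ 0   3  0  -1  |    -11 ]
  [ 0  10  0  -3  |    -35 ]
  [ 0   0  1   0  |      3 ]
R2 -> 1/3·R2
  [ 1   3  0    -1  |  -37/3 ]
  [ 0   1  0  -1/3  |  -11/3 ]
  [ 0  10  0    -3  |    -35 ]
  [ 0   0  1     0  |      3 ]
R3 -> R3 − 10·R2
  [ 1  3  0    -1  |  -37/3 ]
  [ 0  1  0  -1/3  |  -11/3 ]
  [ 0  0  0   1/3  |    5/3 ]
  [ 0  0  1     0  |      3 ]
R3 <=> R4
  [ 1  3  0    -1  |  -37/3 ]
  [ 0  1  0  -1/3  |  -11/3 ]
  [ 0  0  1     0  |      3 ]
  [ 0  0  0   1/3  |    5/3 ]
R4 -> 3·R4
  [ 1  3  0    -1  |  -37/3 ]
  [ 0  1  0  -1/3  |  -11/3 ]
  [ 0  0  1     0  |      3 ]
  [ 0  0  0     1  |      5 ]
R2 -> R2 + 1/3·R4
  [ 1  3  0  -1  |  -37/3 ]
  [ 0  1  0   0  |     -2 ]
  [ 0  0  1   0  |      3 ]
  [ 0  0  0   1  |      5 ]
R1 -> R1 + R4
  [ 1  3  0  0  |  -22/3 ]
  [ 0  1  0  0  |     -2 ]
  [ 0  0  1  0  |      3 ]
  [ 0  0  0  1  |      5 ]
R1 -> R1 − 3·R2
  [ 1  0  0  0  |  -4/3 ]
  [ 0  1  0  0  |    -2 ]
  [ 0  0  1  0  |     3 ]
  [ 0  0  0  1  |     5 ]
Reading off the last column: a = -4/3, b = -2, c = 3, d = 5.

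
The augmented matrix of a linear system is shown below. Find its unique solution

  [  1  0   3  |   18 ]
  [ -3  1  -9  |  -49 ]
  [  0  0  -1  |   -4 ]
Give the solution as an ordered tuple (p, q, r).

(6, 5, 4)

r2 → r2 + 3·r1
  [ 1  0   3  |  18 ]
  [ 0  1   0  |   5 ]
  [ 0  0  -1  |  -4 ]
r3 → -1·r3
  [ 1  0  3  |  18 ]
  [ 0  1  0  |   5 ]
  [ 0  0  1  |   4 ]
r1 → r1 − 3·r3
  [ 1  0  0  |  6 ]
  [ 0  1  0  |  5 ]
  [ 0  0  1  |  4 ]
Reading off the last column: p = 6, q = 5, r = 4.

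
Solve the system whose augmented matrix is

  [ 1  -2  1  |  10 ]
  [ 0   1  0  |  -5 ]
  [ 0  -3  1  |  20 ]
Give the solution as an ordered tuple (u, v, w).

(-5, -5, 5)

R3 -> R3 + 3·R2
  [ 1  -2  1  |  10 ]
  [ 0   1  0  |  -5 ]
  [ 0   0  1  |   5 ]
R1 -> R1 − R3
  [ 1  -2  0  |   5 ]
  [ 0   1  0  |  -5 ]
  [ 0   0  1  |   5 ]
R1 -> R1 + 2·R2
  [ 1  0  0  |  -5 ]
  [ 0  1  0  |  -5 ]
  [ 0  0  1  |   5 ]
Reading off the last column: u = -5, v = -5, w = 5.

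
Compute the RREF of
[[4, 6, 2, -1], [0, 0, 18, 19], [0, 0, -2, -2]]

[[1, 3/2, 0, 0], [0, 0, 1, 0], [0, 0, 0, 1]]

R1 ← 1/4·R1
  [ 1  3/2  1/2  -1/4 ]
  [ 0    0   18    19 ]
  [ 0    0   -2    -2 ]
R2 ← 1/18·R2
  [ 1  3/2  1/2   -1/4 ]
  [ 0    0    1  19/18 ]
  [ 0    0   -2     -2 ]
R3 ← R3 + 2·R2
  [ 1  3/2  1/2   -1/4 ]
  [ 0    0    1  19/18 ]
  [ 0    0    0    1/9 ]
R3 ← 9·R3
  [ 1  3/2  1/2   -1/4 ]
  [ 0    0    1  19/18 ]
  [ 0    0    0      1 ]
R2 ← R2 − 19/18·R3
  [ 1  3/2  1/2  -1/4 ]
  [ 0    0    1     0 ]
  [ 0    0    0     1 ]
R1 ← R1 + 1/4·R3
  [ 1  3/2  1/2  0 ]
  [ 0    0    1  0 ]
  [ 0    0    0  1 ]
R1 ← R1 − 1/2·R2
  [ 1  3/2  0  0 ]
  [ 0    0  1  0 ]
  [ 0    0  0  1 ]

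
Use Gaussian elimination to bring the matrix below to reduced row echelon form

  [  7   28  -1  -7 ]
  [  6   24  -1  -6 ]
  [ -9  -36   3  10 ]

[[1, 4, 0, 0], [0, 0, 1, 0], [0, 0, 0, 1]]

ρ1 := 1/7·ρ1
  [  1    4  -1/7  -1 ]
  [  6   24    -1  -6 ]
  [ -9  -36     3  10 ]
ρ2 := ρ2 − 6·ρ1
  [  1    4  -1/7  -1 ]
  [  0    0  -1/7   0 ]
  [ -9  -36     3  10 ]
ρ3 := ρ3 + 9·ρ1
  [ 1  4  -1/7  -1 ]
  [ 0  0  -1/7   0 ]
  [ 0  0  12/7   1 ]
ρ2 := -7·ρ2
  [ 1  4  -1/7  -1 ]
  [ 0  0     1   0 ]
  [ 0  0  12/7   1 ]
ρ3 := ρ3 − 12/7·ρ2
  [ 1  4  -1/7  -1 ]
  [ 0  0     1   0 ]
  [ 0  0     0   1 ]
ρ1 := ρ1 + ρ3
  [ 1  4  -1/7  0 ]
  [ 0  0     1  0 ]
  [ 0  0     0  1 ]
ρ1 := ρ1 + 1/7·ρ2
  [ 1  4  0  0 ]
  [ 0  0  1  0 ]
  [ 0  0  0  1 ]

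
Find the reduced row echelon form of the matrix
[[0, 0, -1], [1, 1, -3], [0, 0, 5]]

[[1, 1, 0], [0, 0, 1], [0, 0, 0]]

r1 ↔ r2
r2 := -1·r2
r3 := r3 − 5·r2
r1 := r1 + 3·r2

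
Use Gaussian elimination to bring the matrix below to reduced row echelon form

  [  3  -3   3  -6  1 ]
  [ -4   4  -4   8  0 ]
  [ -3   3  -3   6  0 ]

[[1, -1, 1, -2, 0], [0, 0, 0, 0, 1], [0, 0, 0, 0, 0]]

R1 := 1/3·R1
R2 := R2 + 4·R1
R3 := R3 + 3·R1
R2 := 3/4·R2
R3 := R3 − R2
R1 := R1 − 1/3·R2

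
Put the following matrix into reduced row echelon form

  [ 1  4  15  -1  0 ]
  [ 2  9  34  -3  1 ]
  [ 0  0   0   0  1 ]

[[1, 0, -1, 3, 0], [0, 1, 4, -1, 0], [0, 0, 0, 0, 1]]

Subtract 2 times r1 from r2.
Subtract r3 from r2.
Subtract 4 times r2 from r1.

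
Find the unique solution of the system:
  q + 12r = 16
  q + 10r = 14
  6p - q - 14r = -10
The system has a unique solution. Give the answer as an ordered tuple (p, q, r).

Form the augmented matrix and row-reduce:
  [ 0   1   12  |   16 ]
  [ 0   1   10  |   14 ]
  [ 6  -1  -14  |  -10 ]
r1 ↔ r3
  [ 6  -1  -14  |  -10 ]
  [ 0   1   10  |   14 ]
  [ 0   1   12  |   16 ]
r1 ← 1/6·r1
  [ 1  -1/6  -7/3  |  -5/3 ]
  [ 0     1    10  |    14 ]
  [ 0     1    12  |    16 ]
r3 ← r3 − r2
  [ 1  -1/6  -7/3  |  -5/3 ]
  [ 0     1    10  |    14 ]
  [ 0     0     2  |     2 ]
r3 ← 1/2·r3
  [ 1  -1/6  -7/3  |  -5/3 ]
  [ 0     1    10  |    14 ]
  [ 0     0     1  |     1 ]
r2 ← r2 − 10·r3
  [ 1  -1/6  -7/3  |  -5/3 ]
  [ 0     1     0  |     4 ]
  [ 0     0     1  |     1 ]
r1 ← r1 + 7/3·r3
  [ 1  -1/6  0  |  2/3 ]
  [ 0     1  0  |    4 ]
  [ 0     0  1  |    1 ]
r1 ← r1 + 1/6·r2
  [ 1  0  0  |  4/3 ]
  [ 0  1  0  |    4 ]
  [ 0  0  1  |    1 ]
Reading off the last column: p = 4/3, q = 4, r = 1.

(4/3, 4, 1)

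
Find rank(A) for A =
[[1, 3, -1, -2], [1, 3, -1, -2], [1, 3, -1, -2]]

ρ2 -> ρ2 − ρ1
ρ3 -> ρ3 − ρ1
The reduced form has 1 nonzero row.

rank = 1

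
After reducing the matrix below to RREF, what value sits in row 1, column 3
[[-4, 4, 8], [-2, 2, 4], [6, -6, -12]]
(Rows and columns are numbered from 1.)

-2

Multiply r1 by -1/4.
  [  1  -1   -2 ]
  [ -2   2    4 ]
  [  6  -6  -12 ]
Add 2 times r1 to r2.
  [ 1  -1   -2 ]
  [ 0   0    0 ]
  [ 6  -6  -12 ]
Subtract 6 times r1 from r3.
  [ 1  -1  -2 ]
  [ 0   0   0 ]
  [ 0   0   0 ]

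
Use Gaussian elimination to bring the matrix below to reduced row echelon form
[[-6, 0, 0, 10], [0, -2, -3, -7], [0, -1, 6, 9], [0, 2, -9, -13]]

r1 ← -1/6·r1
  [ 1   0   0  -5/3 ]
  [ 0  -2  -3    -7 ]
  [ 0  -1   6     9 ]
  [ 0   2  -9   -13 ]
r2 ← -1/2·r2
  [ 1   0    0  -5/3 ]
  [ 0   1  3/2   7/2 ]
  [ 0  -1    6     9 ]
  [ 0   2   -9   -13 ]
r3 ← r3 + r2
  [ 1  0     0  -5/3 ]
  [ 0  1   3/2   7/2 ]
  [ 0  0  15/2  25/2 ]
  [ 0  2    -9   -13 ]
r4 ← r4 − 2·r2
  [ 1  0     0  -5/3 ]
  [ 0  1   3/2   7/2 ]
  [ 0  0  15/2  25/2 ]
  [ 0  0   -12   -20 ]
r3 ← 2/15·r3
  [ 1  0    0  -5/3 ]
  [ 0  1  3/2   7/2 ]
  [ 0  0    1   5/3 ]
  [ 0  0  -12   -20 ]
r4 ← r4 + 12·r3
  [ 1  0    0  -5/3 ]
  [ 0  1  3/2   7/2 ]
  [ 0  0    1   5/3 ]
  [ 0  0    0     0 ]
r2 ← r2 − 3/2·r3
  [ 1  0  0  -5/3 ]
  [ 0  1  0     1 ]
  [ 0  0  1   5/3 ]
  [ 0  0  0     0 ]

[[1, 0, 0, -5/3], [0, 1, 0, 1], [0, 0, 1, 5/3], [0, 0, 0, 0]]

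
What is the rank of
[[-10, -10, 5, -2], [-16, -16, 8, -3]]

rank = 2

Multiply R1 by -1/10.
  [   1    1  -1/2  1/5 ]
  [ -16  -16     8   -3 ]
Add 16 times R1 to R2.
  [ 1  1  -1/2  1/5 ]
  [ 0  0     0  1/5 ]
Multiply R2 by 5.
  [ 1  1  -1/2  1/5 ]
  [ 0  0     0    1 ]
Subtract 1/5 times R2 from R1.
  [ 1  1  -1/2  0 ]
  [ 0  0     0  1 ]
The reduced form has 2 nonzero rows.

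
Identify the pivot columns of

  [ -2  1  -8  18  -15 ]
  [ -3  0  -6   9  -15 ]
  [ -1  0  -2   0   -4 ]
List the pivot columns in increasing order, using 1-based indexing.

R1 := -1/2·R1
R2 := R2 + 3·R1
R3 := R3 + R1
R2 := -2/3·R2
R3 := R3 + 1/2·R2
R3 := -1/3·R3
R2 := R2 − 12·R3
R1 := R1 + 9·R3
R1 := R1 + 1/2·R2
Pivot columns are the columns containing a leading 1.

1, 2, 4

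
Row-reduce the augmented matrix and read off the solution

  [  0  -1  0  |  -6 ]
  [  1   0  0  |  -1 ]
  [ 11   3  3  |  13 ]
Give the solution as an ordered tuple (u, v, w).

(-1, 6, 2)

r1 ↔ r2
  [  1   0  0  |  -1 ]
  [  0  -1  0  |  -6 ]
  [ 11   3  3  |  13 ]
r3 → r3 − 11·r1
  [ 1   0  0  |  -1 ]
  [ 0  -1  0  |  -6 ]
  [ 0   3  3  |  24 ]
r2 → -1·r2
  [ 1  0  0  |  -1 ]
  [ 0  1  0  |   6 ]
  [ 0  3  3  |  24 ]
r3 → r3 − 3·r2
  [ 1  0  0  |  -1 ]
  [ 0  1  0  |   6 ]
  [ 0  0  3  |   6 ]
r3 → 1/3·r3
  [ 1  0  0  |  -1 ]
  [ 0  1  0  |   6 ]
  [ 0  0  1  |   2 ]
Reading off the last column: u = -1, v = 6, w = 2.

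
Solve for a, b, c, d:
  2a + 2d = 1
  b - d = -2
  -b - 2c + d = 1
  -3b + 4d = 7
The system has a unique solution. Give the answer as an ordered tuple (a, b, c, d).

Form the augmented matrix and row-reduce:
  [ 2   0   0   2  |   1 ]
  [ 0   1   0  -1  |  -2 ]
  [ 0  -1  -2   1  |   1 ]
  [ 0  -3   0   4  |   7 ]
R1 -> 1/2·R1
R3 -> R3 + R2
R4 -> R4 + 3·R2
R3 -> -1/2·R3
R2 -> R2 + R4
R1 -> R1 − R4
Reading off the last column: a = -1/2, b = -1, c = 1/2, d = 1.

(-1/2, -1, 1/2, 1)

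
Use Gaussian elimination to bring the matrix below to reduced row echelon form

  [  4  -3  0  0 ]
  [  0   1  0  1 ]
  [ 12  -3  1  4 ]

ρ1 ← 1/4·ρ1
  [  1  -3/4  0  0 ]
  [  0     1  0  1 ]
  [ 12    -3  1  4 ]
ρ3 ← ρ3 − 12·ρ1
  [ 1  -3/4  0  0 ]
  [ 0     1  0  1 ]
  [ 0     6  1  4 ]
ρ3 ← ρ3 − 6·ρ2
  [ 1  -3/4  0   0 ]
  [ 0     1  0   1 ]
  [ 0     0  1  -2 ]
ρ1 ← ρ1 + 3/4·ρ2
  [ 1  0  0  3/4 ]
  [ 0  1  0    1 ]
  [ 0  0  1   -2 ]

[[1, 0, 0, 3/4], [0, 1, 0, 1], [0, 0, 1, -2]]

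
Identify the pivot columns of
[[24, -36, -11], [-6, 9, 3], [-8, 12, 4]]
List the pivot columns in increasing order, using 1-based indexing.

1, 3

R1 := 1/24·R1
  [  1  -3/2  -11/24 ]
  [ -6     9       3 ]
  [ -8    12       4 ]
R2 := R2 + 6·R1
  [  1  -3/2  -11/24 ]
  [  0     0     1/4 ]
  [ -8    12       4 ]
R3 := R3 + 8·R1
  [ 1  -3/2  -11/24 ]
  [ 0     0     1/4 ]
  [ 0     0     1/3 ]
R2 := 4·R2
  [ 1  -3/2  -11/24 ]
  [ 0     0       1 ]
  [ 0     0     1/3 ]
R3 := R3 − 1/3·R2
  [ 1  -3/2  -11/24 ]
  [ 0     0       1 ]
  [ 0     0       0 ]
R1 := R1 + 11/24·R2
  [ 1  -3/2  0 ]
  [ 0     0  1 ]
  [ 0     0  0 ]
Pivot columns are the columns containing a leading 1.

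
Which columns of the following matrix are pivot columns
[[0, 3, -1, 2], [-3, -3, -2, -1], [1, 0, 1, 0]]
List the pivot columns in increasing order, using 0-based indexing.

R1 <-> R2
  [ -3  -3  -2  -1 ]
  [  0   3  -1   2 ]
  [  1   0   1   0 ]
R1 := -1/3·R1
  [ 1  1  2/3  1/3 ]
  [ 0  3   -1    2 ]
  [ 1  0    1    0 ]
R3 := R3 − R1
  [ 1   1  2/3   1/3 ]
  [ 0   3   -1     2 ]
  [ 0  -1  1/3  -1/3 ]
R2 := 1/3·R2
  [ 1   1   2/3   1/3 ]
  [ 0   1  -1/3   2/3 ]
  [ 0  -1   1/3  -1/3 ]
R3 := R3 + R2
  [ 1  1   2/3  1/3 ]
  [ 0  1  -1/3  2/3 ]
  [ 0  0     0  1/3 ]
R3 := 3·R3
  [ 1  1   2/3  1/3 ]
  [ 0  1  -1/3  2/3 ]
  [ 0  0     0    1 ]
R2 := R2 − 2/3·R3
  [ 1  1   2/3  1/3 ]
  [ 0  1  -1/3    0 ]
  [ 0  0     0    1 ]
R1 := R1 − 1/3·R3
  [ 1  1   2/3  0 ]
  [ 0  1  -1/3  0 ]
  [ 0  0     0  1 ]
R1 := R1 − R2
  [ 1  0     1  0 ]
  [ 0  1  -1/3  0 ]
  [ 0  0     0  1 ]
Pivot columns are the columns containing a leading 1.

0, 1, 3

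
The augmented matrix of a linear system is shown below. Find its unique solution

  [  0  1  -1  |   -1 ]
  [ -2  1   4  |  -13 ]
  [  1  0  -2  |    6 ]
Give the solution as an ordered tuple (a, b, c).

Swap R1 and R2.
Multiply R1 by -1/2.
Subtract R1 from R3.
Subtract 1/2 times R2 from R3.
Multiply R3 by 2.
Add R3 to R2.
Add 2 times R3 to R1.
Add 1/2 times R2 to R1.
Reading off the last column: a = 6, b = -1, c = 0.

(6, -1, 0)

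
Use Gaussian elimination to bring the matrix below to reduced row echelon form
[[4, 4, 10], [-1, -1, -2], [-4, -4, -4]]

ρ1 → 1/4·ρ1
  [  1   1  5/2 ]
  [ -1  -1   -2 ]
  [ -4  -4   -4 ]
ρ2 → ρ2 + ρ1
  [  1   1  5/2 ]
  [  0   0  1/2 ]
  [ -4  -4   -4 ]
ρ3 → ρ3 + 4·ρ1
  [ 1  1  5/2 ]
  [ 0  0  1/2 ]
  [ 0  0    6 ]
ρ2 → 2·ρ2
  [ 1  1  5/2 ]
  [ 0  0    1 ]
  [ 0  0    6 ]
ρ3 → ρ3 − 6·ρ2
  [ 1  1  5/2 ]
  [ 0  0    1 ]
  [ 0  0    0 ]
ρ1 → ρ1 − 5/2·ρ2
  [ 1  1  0 ]
  [ 0  0  1 ]
  [ 0  0  0 ]

[[1, 1, 0], [0, 0, 1], [0, 0, 0]]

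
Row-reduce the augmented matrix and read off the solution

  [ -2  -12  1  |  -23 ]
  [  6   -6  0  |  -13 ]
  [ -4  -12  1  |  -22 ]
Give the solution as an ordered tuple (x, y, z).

r1 := -1/2·r1
  [  1    6  -1/2  |  23/2 ]
  [  6   -6     0  |   -13 ]
  [ -4  -12     1  |   -22 ]
r2 := r2 − 6·r1
  [  1    6  -1/2  |  23/2 ]
  [  0  -42     3  |   -82 ]
  [ -4  -12     1  |   -22 ]
r3 := r3 + 4·r1
  [ 1    6  -1/2  |  23/2 ]
  [ 0  -42     3  |   -82 ]
  [ 0   12    -1  |    24 ]
r2 := -1/42·r2
  [ 1   6   -1/2  |   23/2 ]
  [ 0   1  -1/14  |  41/21 ]
  [ 0  12     -1  |     24 ]
r3 := r3 − 12·r2
  [ 1  6   -1/2  |   23/2 ]
  [ 0  1  -1/14  |  41/21 ]
  [ 0  0   -1/7  |    4/7 ]
r3 := -7·r3
  [ 1  6   -1/2  |   23/2 ]
  [ 0  1  -1/14  |  41/21 ]
  [ 0  0      1  |     -4 ]
r2 := r2 + 1/14·r3
  [ 1  6  -1/2  |  23/2 ]
  [ 0  1     0  |   5/3 ]
  [ 0  0     1  |    -4 ]
r1 := r1 + 1/2·r3
  [ 1  6  0  |  19/2 ]
  [ 0  1  0  |   5/3 ]
  [ 0  0  1  |    -4 ]
r1 := r1 − 6·r2
  [ 1  0  0  |  -1/2 ]
  [ 0  1  0  |   5/3 ]
  [ 0  0  1  |    -4 ]
Reading off the last column: x = -1/2, y = 5/3, z = -4.

(-1/2, 5/3, -4)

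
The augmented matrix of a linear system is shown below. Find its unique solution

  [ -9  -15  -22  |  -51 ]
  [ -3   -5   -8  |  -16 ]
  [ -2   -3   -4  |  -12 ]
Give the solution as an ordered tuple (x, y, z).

R1 := -1/9·R1
  [  1  5/3  22/9  |  17/3 ]
  [ -3   -5    -8  |   -16 ]
  [ -2   -3    -4  |   -12 ]
R2 := R2 + 3·R1
  [  1  5/3  22/9  |  17/3 ]
  [  0    0  -2/3  |     1 ]
  [ -2   -3    -4  |   -12 ]
R3 := R3 + 2·R1
  [ 1  5/3  22/9  |  17/3 ]
  [ 0    0  -2/3  |     1 ]
  [ 0  1/3   8/9  |  -2/3 ]
R2 <=> R3
  [ 1  5/3  22/9  |  17/3 ]
  [ 0  1/3   8/9  |  -2/3 ]
  [ 0    0  -2/3  |     1 ]
R2 := 3·R2
  [ 1  5/3  22/9  |  17/3 ]
  [ 0    1   8/3  |    -2 ]
  [ 0    0  -2/3  |     1 ]
R3 := -3/2·R3
  [ 1  5/3  22/9  |  17/3 ]
  [ 0    1   8/3  |    -2 ]
  [ 0    0     1  |  -3/2 ]
R2 := R2 − 8/3·R3
  [ 1  5/3  22/9  |  17/3 ]
  [ 0    1     0  |     2 ]
  [ 0    0     1  |  -3/2 ]
R1 := R1 − 22/9·R3
  [ 1  5/3  0  |  28/3 ]
  [ 0    1  0  |     2 ]
  [ 0    0  1  |  -3/2 ]
R1 := R1 − 5/3·R2
  [ 1  0  0  |     6 ]
  [ 0  1  0  |     2 ]
  [ 0  0  1  |  -3/2 ]
Reading off the last column: x = 6, y = 2, z = -3/2.

(6, 2, -3/2)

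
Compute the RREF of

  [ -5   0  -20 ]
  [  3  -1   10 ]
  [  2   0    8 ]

Multiply R1 by -1/5.
  [ 1   0   4 ]
  [ 3  -1  10 ]
  [ 2   0   8 ]
Subtract 3 times R1 from R2.
  [ 1   0   4 ]
  [ 0  -1  -2 ]
  [ 2   0   8 ]
Subtract 2 times R1 from R3.
  [ 1   0   4 ]
  [ 0  -1  -2 ]
  [ 0   0   0 ]
Multiply R2 by -1.
  [ 1  0  4 ]
  [ 0  1  2 ]
  [ 0  0  0 ]

[[1, 0, 4], [0, 1, 2], [0, 0, 0]]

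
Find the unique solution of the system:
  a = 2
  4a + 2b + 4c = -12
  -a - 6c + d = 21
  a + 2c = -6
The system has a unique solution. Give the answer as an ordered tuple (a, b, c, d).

Form the augmented matrix and row-reduce:
  [  1  0   0  0  |    2 ]
  [  4  2   4  0  |  -12 ]
  [ -1  0  -6  1  |   21 ]
  [  1  0   2  0  |   -6 ]
ρ2 -> ρ2 − 4·ρ1
ρ3 -> ρ3 + ρ1
ρ4 -> ρ4 − ρ1
ρ2 -> 1/2·ρ2
ρ3 -> -1/6·ρ3
ρ4 -> ρ4 − 2·ρ3
ρ4 -> 3·ρ4
ρ3 -> ρ3 + 1/6·ρ4
ρ2 -> ρ2 − 2·ρ3
Reading off the last column: a = 2, b = -2, c = -4, d = -1.

(2, -2, -4, -1)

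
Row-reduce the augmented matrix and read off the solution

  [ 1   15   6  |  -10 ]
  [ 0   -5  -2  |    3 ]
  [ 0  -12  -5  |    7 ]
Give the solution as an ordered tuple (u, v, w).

(-1, -1, 1)

r2 ← -1/5·r2
r3 ← r3 + 12·r2
r3 ← -5·r3
r2 ← r2 − 2/5·r3
r1 ← r1 − 6·r3
r1 ← r1 − 15·r2
Reading off the last column: u = -1, v = -1, w = 1.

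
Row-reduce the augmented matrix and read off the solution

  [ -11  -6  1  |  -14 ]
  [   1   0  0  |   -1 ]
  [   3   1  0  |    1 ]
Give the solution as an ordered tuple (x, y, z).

(-1, 4, -1)

r1 := -1/11·r1
  [ 1  6/11  -1/11  |  14/11 ]
  [ 1     0      0  |     -1 ]
  [ 3     1      0  |      1 ]
r2 := r2 − r1
  [ 1   6/11  -1/11  |   14/11 ]
  [ 0  -6/11   1/11  |  -25/11 ]
  [ 3      1      0  |       1 ]
r3 := r3 − 3·r1
  [ 1   6/11  -1/11  |   14/11 ]
  [ 0  -6/11   1/11  |  -25/11 ]
  [ 0  -7/11   3/11  |  -31/11 ]
r2 := -11/6·r2
  [ 1   6/11  -1/11  |   14/11 ]
  [ 0      1   -1/6  |    25/6 ]
  [ 0  -7/11   3/11  |  -31/11 ]
r3 := r3 + 7/11·r2
  [ 1  6/11  -1/11  |  14/11 ]
  [ 0     1   -1/6  |   25/6 ]
  [ 0     0    1/6  |   -1/6 ]
r3 := 6·r3
  [ 1  6/11  -1/11  |  14/11 ]
  [ 0     1   -1/6  |   25/6 ]
  [ 0     0      1  |     -1 ]
r2 := r2 + 1/6·r3
  [ 1  6/11  -1/11  |  14/11 ]
  [ 0     1      0  |      4 ]
  [ 0     0      1  |     -1 ]
r1 := r1 + 1/11·r3
  [ 1  6/11  0  |  13/11 ]
  [ 0     1  0  |      4 ]
  [ 0     0  1  |     -1 ]
r1 := r1 − 6/11·r2
  [ 1  0  0  |  -1 ]
  [ 0  1  0  |   4 ]
  [ 0  0  1  |  -1 ]
Reading off the last column: x = -1, y = 4, z = -1.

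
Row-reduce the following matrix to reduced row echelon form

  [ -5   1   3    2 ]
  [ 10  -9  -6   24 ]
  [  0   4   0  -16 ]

Multiply r1 by -1/5.
Subtract 10 times r1 from r2.
Multiply r2 by -1/7.
Subtract 4 times r2 from r3.
Add 1/5 times r2 to r1.

[[1, 0, -3/5, -6/5], [0, 1, 0, -4], [0, 0, 0, 0]]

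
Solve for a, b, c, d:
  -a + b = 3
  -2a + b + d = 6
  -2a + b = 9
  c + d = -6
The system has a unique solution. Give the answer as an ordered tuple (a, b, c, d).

(-6, -3, -3, -3)

Form the augmented matrix and row-reduce:
  [ -1  1  0  0  |   3 ]
  [ -2  1  0  1  |   6 ]
  [ -2  1  0  0  |   9 ]
  [  0  0  1  1  |  -6 ]
R1 ← -1·R1
  [  1  -1  0  0  |  -3 ]
  [ -2   1  0  1  |   6 ]
  [ -2   1  0  0  |   9 ]
  [  0   0  1  1  |  -6 ]
R2 ← R2 + 2·R1
  [  1  -1  0  0  |  -3 ]
  [  0  -1  0  1  |   0 ]
  [ -2   1  0  0  |   9 ]
  [  0   0  1  1  |  -6 ]
R3 ← R3 + 2·R1
  [ 1  -1  0  0  |  -3 ]
  [ 0  -1  0  1  |   0 ]
  [ 0  -1  0  0  |   3 ]
  [ 0   0  1  1  |  -6 ]
R2 ← -1·R2
  [ 1  -1  0   0  |  -3 ]
  [ 0   1  0  -1  |   0 ]
  [ 0  -1  0   0  |   3 ]
  [ 0   0  1   1  |  -6 ]
R3 ← R3 + R2
  [ 1  -1  0   0  |  -3 ]
  [ 0   1  0  -1  |   0 ]
  [ 0   0  0  -1  |   3 ]
  [ 0   0  1   1  |  -6 ]
R3 <=> R4
  [ 1  -1  0   0  |  -3 ]
  [ 0   1  0  -1  |   0 ]
  [ 0   0  1   1  |  -6 ]
  [ 0   0  0  -1  |   3 ]
R4 ← -1·R4
  [ 1  -1  0   0  |  -3 ]
  [ 0   1  0  -1  |   0 ]
  [ 0   0  1   1  |  -6 ]
  [ 0   0  0   1  |  -3 ]
R3 ← R3 − R4
  [ 1  -1  0   0  |  -3 ]
  [ 0   1  0  -1  |   0 ]
  [ 0   0  1   0  |  -3 ]
  [ 0   0  0   1  |  -3 ]
R2 ← R2 + R4
  [ 1  -1  0  0  |  -3 ]
  [ 0   1  0  0  |  -3 ]
  [ 0   0  1  0  |  -3 ]
  [ 0   0  0  1  |  -3 ]
R1 ← R1 + R2
  [ 1  0  0  0  |  -6 ]
  [ 0  1  0  0  |  -3 ]
  [ 0  0  1  0  |  -3 ]
  [ 0  0  0  1  |  -3 ]
Reading off the last column: a = -6, b = -3, c = -3, d = -3.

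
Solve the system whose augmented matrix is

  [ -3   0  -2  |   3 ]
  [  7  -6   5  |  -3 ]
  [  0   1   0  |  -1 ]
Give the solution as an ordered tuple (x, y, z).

Multiply R1 by -1/3.
  [ 1   0  2/3  |  -1 ]
  [ 7  -6    5  |  -3 ]
  [ 0   1    0  |  -1 ]
Subtract 7 times R1 from R2.
  [ 1   0  2/3  |  -1 ]
  [ 0  -6  1/3  |   4 ]
  [ 0   1    0  |  -1 ]
Multiply R2 by -1/6.
  [ 1  0    2/3  |    -1 ]
  [ 0  1  -1/18  |  -2/3 ]
  [ 0  1      0  |    -1 ]
Subtract R2 from R3.
  [ 1  0    2/3  |    -1 ]
  [ 0  1  -1/18  |  -2/3 ]
  [ 0  0   1/18  |  -1/3 ]
Multiply R3 by 18.
  [ 1  0    2/3  |    -1 ]
  [ 0  1  -1/18  |  -2/3 ]
  [ 0  0      1  |    -6 ]
Add 1/18 times R3 to R2.
  [ 1  0  2/3  |  -1 ]
  [ 0  1    0  |  -1 ]
  [ 0  0    1  |  -6 ]
Subtract 2/3 times R3 from R1.
  [ 1  0  0  |   3 ]
  [ 0  1  0  |  -1 ]
  [ 0  0  1  |  -6 ]
Reading off the last column: x = 3, y = -1, z = -6.

(3, -1, -6)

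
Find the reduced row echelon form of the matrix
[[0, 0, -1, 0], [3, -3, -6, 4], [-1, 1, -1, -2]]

[[1, -1, 0, 0], [0, 0, 1, 0], [0, 0, 0, 1]]

R1 <-> R2
  [  3  -3  -6   4 ]
  [  0   0  -1   0 ]
  [ -1   1  -1  -2 ]
R1 → 1/3·R1
  [  1  -1  -2  4/3 ]
  [  0   0  -1    0 ]
  [ -1   1  -1   -2 ]
R3 → R3 + R1
  [ 1  -1  -2   4/3 ]
  [ 0   0  -1     0 ]
  [ 0   0  -3  -2/3 ]
R2 → -1·R2
  [ 1  -1  -2   4/3 ]
  [ 0   0   1     0 ]
  [ 0   0  -3  -2/3 ]
R3 → R3 + 3·R2
  [ 1  -1  -2   4/3 ]
  [ 0   0   1     0 ]
  [ 0   0   0  -2/3 ]
R3 → -3/2·R3
  [ 1  -1  -2  4/3 ]
  [ 0   0   1    0 ]
  [ 0   0   0    1 ]
R1 → R1 − 4/3·R3
  [ 1  -1  -2  0 ]
  [ 0   0   1  0 ]
  [ 0   0   0  1 ]
R1 → R1 + 2·R2
  [ 1  -1  0  0 ]
  [ 0   0  1  0 ]
  [ 0   0  0  1 ]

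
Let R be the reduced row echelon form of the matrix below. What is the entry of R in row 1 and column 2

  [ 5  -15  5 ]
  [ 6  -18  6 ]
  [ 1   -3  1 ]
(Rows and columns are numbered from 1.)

-3

R1 -> 1/5·R1
  [ 1   -3  1 ]
  [ 6  -18  6 ]
  [ 1   -3  1 ]
R2 -> R2 − 6·R1
  [ 1  -3  1 ]
  [ 0   0  0 ]
  [ 1  -3  1 ]
R3 -> R3 − R1
  [ 1  -3  1 ]
  [ 0   0  0 ]
  [ 0   0  0 ]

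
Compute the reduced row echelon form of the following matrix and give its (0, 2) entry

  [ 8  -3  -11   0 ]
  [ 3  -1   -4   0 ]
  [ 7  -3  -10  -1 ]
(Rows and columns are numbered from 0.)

R1 → 1/8·R1
R2 → R2 − 3·R1
R3 → R3 − 7·R1
R2 → 8·R2
R3 → R3 + 3/8·R2
R3 → -1·R3
R1 → R1 + 3/8·R2

-1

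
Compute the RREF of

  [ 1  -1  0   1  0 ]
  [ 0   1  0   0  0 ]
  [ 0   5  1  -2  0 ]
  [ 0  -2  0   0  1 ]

Subtract 5 times R2 from R3.
  [ 1  -1  0   1  0 ]
  [ 0   1  0   0  0 ]
  [ 0   0  1  -2  0 ]
  [ 0  -2  0   0  1 ]
Add 2 times R2 to R4.
  [ 1  -1  0   1  0 ]
  [ 0   1  0   0  0 ]
  [ 0   0  1  -2  0 ]
  [ 0   0  0   0  1 ]
Add R2 to R1.
  [ 1  0  0   1  0 ]
  [ 0  1  0   0  0 ]
  [ 0  0  1  -2  0 ]
  [ 0  0  0   0  1 ]

[[1, 0, 0, 1, 0], [0, 1, 0, 0, 0], [0, 0, 1, -2, 0], [0, 0, 0, 0, 1]]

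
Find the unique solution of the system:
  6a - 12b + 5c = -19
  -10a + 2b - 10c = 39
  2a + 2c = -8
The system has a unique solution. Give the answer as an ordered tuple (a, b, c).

Form the augmented matrix and row-reduce:
  [   6  -12    5  |  -19 ]
  [ -10    2  -10  |   39 ]
  [   2    0    2  |   -8 ]
R1 ← 1/6·R1
  [   1  -2  5/6  |  -19/6 ]
  [ -10   2  -10  |     39 ]
  [   2   0    2  |     -8 ]
R2 ← R2 + 10·R1
  [ 1   -2   5/6  |  -19/6 ]
  [ 0  -18  -5/3  |   22/3 ]
  [ 2    0     2  |     -8 ]
R3 ← R3 − 2·R1
  [ 1   -2   5/6  |  -19/6 ]
  [ 0  -18  -5/3  |   22/3 ]
  [ 0    4   1/3  |   -5/3 ]
R2 ← -1/18·R2
  [ 1  -2   5/6  |   -19/6 ]
  [ 0   1  5/54  |  -11/27 ]
  [ 0   4   1/3  |    -5/3 ]
R3 ← R3 − 4·R2
  [ 1  -2    5/6  |   -19/6 ]
  [ 0   1   5/54  |  -11/27 ]
  [ 0   0  -1/27  |   -1/27 ]
R3 ← -27·R3
  [ 1  -2   5/6  |   -19/6 ]
  [ 0   1  5/54  |  -11/27 ]
  [ 0   0     1  |       1 ]
R2 ← R2 − 5/54·R3
  [ 1  -2  5/6  |  -19/6 ]
  [ 0   1    0  |   -1/2 ]
  [ 0   0    1  |      1 ]
R1 ← R1 − 5/6·R3
  [ 1  -2  0  |    -4 ]
  [ 0   1  0  |  -1/2 ]
  [ 0   0  1  |     1 ]
R1 ← R1 + 2·R2
  [ 1  0  0  |    -5 ]
  [ 0  1  0  |  -1/2 ]
  [ 0  0  1  |     1 ]
Reading off the last column: a = -5, b = -1/2, c = 1.

(-5, -1/2, 1)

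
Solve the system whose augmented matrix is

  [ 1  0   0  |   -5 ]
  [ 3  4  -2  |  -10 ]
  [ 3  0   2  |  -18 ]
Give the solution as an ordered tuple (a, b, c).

R2 -> R2 − 3·R1
  [ 1  0   0  |   -5 ]
  [ 0  4  -2  |    5 ]
  [ 3  0   2  |  -18 ]
R3 -> R3 − 3·R1
  [ 1  0   0  |  -5 ]
  [ 0  4  -2  |   5 ]
  [ 0  0   2  |  -3 ]
R2 -> 1/4·R2
  [ 1  0     0  |   -5 ]
  [ 0  1  -1/2  |  5/4 ]
  [ 0  0     2  |   -3 ]
R3 -> 1/2·R3
  [ 1  0     0  |    -5 ]
  [ 0  1  -1/2  |   5/4 ]
  [ 0  0     1  |  -3/2 ]
R2 -> R2 + 1/2·R3
  [ 1  0  0  |    -5 ]
  [ 0  1  0  |   1/2 ]
  [ 0  0  1  |  -3/2 ]
Reading off the last column: a = -5, b = 1/2, c = -3/2.

(-5, 1/2, -3/2)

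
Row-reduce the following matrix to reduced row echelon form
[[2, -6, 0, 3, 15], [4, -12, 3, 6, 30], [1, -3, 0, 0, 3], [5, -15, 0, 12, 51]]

[[1, -3, 0, 0, 3], [0, 0, 1, 0, 0], [0, 0, 0, 1, 3], [0, 0, 0, 0, 0]]

ρ1 -> 1/2·ρ1
ρ2 -> ρ2 − 4·ρ1
ρ3 -> ρ3 − ρ1
ρ4 -> ρ4 − 5·ρ1
ρ2 -> 1/3·ρ2
ρ3 -> -2/3·ρ3
ρ4 -> ρ4 − 9/2·ρ3
ρ1 -> ρ1 − 3/2·ρ3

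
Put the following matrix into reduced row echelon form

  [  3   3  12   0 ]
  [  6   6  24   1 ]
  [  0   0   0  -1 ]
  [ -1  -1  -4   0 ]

Multiply r1 by 1/3.
  [  1   1   4   0 ]
  [  6   6  24   1 ]
  [  0   0   0  -1 ]
  [ -1  -1  -4   0 ]
Subtract 6 times r1 from r2.
  [  1   1   4   0 ]
  [  0   0   0   1 ]
  [  0   0   0  -1 ]
  [ -1  -1  -4   0 ]
Add r1 to r4.
  [ 1  1  4   0 ]
  [ 0  0  0   1 ]
  [ 0  0  0  -1 ]
  [ 0  0  0   0 ]
Add r2 to r3.
  [ 1  1  4  0 ]
  [ 0  0  0  1 ]
  [ 0  0  0  0 ]
  [ 0  0  0  0 ]

[[1, 1, 4, 0], [0, 0, 0, 1], [0, 0, 0, 0], [0, 0, 0, 0]]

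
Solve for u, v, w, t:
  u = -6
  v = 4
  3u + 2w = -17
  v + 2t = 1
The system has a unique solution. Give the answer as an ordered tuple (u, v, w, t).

(-6, 4, 1/2, -3/2)

Form the augmented matrix and row-reduce:
  [ 1  0  0  0  |   -6 ]
  [ 0  1  0  0  |    4 ]
  [ 3  0  2  0  |  -17 ]
  [ 0  1  0  2  |    1 ]
Subtract 3 times R1 from R3.
  [ 1  0  0  0  |  -6 ]
  [ 0  1  0  0  |   4 ]
  [ 0  0  2  0  |   1 ]
  [ 0  1  0  2  |   1 ]
Subtract R2 from R4.
  [ 1  0  0  0  |  -6 ]
  [ 0  1  0  0  |   4 ]
  [ 0  0  2  0  |   1 ]
  [ 0  0  0  2  |  -3 ]
Multiply R3 by 1/2.
  [ 1  0  0  0  |   -6 ]
  [ 0  1  0  0  |    4 ]
  [ 0  0  1  0  |  1/2 ]
  [ 0  0  0  2  |   -3 ]
Multiply R4 by 1/2.
  [ 1  0  0  0  |    -6 ]
  [ 0  1  0  0  |     4 ]
  [ 0  0  1  0  |   1/2 ]
  [ 0  0  0  1  |  -3/2 ]
Reading off the last column: u = -6, v = 4, w = 1/2, t = -3/2.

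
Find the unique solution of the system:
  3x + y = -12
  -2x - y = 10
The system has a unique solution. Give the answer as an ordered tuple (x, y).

(-2, -6)

Form the augmented matrix and row-reduce:
  [  3   1  |  -12 ]
  [ -2  -1  |   10 ]
R1 -> 1/3·R1
  [  1  1/3  |  -4 ]
  [ -2   -1  |  10 ]
R2 -> R2 + 2·R1
  [ 1   1/3  |  -4 ]
  [ 0  -1/3  |   2 ]
R2 -> -3·R2
  [ 1  1/3  |  -4 ]
  [ 0    1  |  -6 ]
R1 -> R1 − 1/3·R2
  [ 1  0  |  -2 ]
  [ 0  1  |  -6 ]
Reading off the last column: x = -2, y = -6.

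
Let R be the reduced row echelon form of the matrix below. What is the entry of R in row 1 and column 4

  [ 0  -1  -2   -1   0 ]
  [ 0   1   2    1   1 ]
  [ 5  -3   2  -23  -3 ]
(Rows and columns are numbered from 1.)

R1 <-> R3
  [ 5  -3   2  -23  -3 ]
  [ 0   1   2    1   1 ]
  [ 0  -1  -2   -1   0 ]
R1 -> 1/5·R1
  [ 1  -3/5  2/5  -23/5  -3/5 ]
  [ 0     1    2      1     1 ]
  [ 0    -1   -2     -1     0 ]
R3 -> R3 + R2
  [ 1  -3/5  2/5  -23/5  -3/5 ]
  [ 0     1    2      1     1 ]
  [ 0     0    0      0     1 ]
R2 -> R2 − R3
  [ 1  -3/5  2/5  -23/5  -3/5 ]
  [ 0     1    2      1     0 ]
  [ 0     0    0      0     1 ]
R1 -> R1 + 3/5·R3
  [ 1  -3/5  2/5  -23/5  0 ]
  [ 0     1    2      1  0 ]
  [ 0     0    0      0  1 ]
R1 -> R1 + 3/5·R2
  [ 1  0  8/5  -4  0 ]
  [ 0  1    2   1  0 ]
  [ 0  0    0   0  1 ]

-4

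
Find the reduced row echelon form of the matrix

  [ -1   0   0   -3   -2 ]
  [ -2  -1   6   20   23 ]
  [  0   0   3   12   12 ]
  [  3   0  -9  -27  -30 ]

[[1, 0, 0, 3, 2], [0, 1, 0, -2, -3], [0, 0, 1, 4, 4], [0, 0, 0, 0, 0]]

r1 → -1·r1
r2 → r2 + 2·r1
r4 → r4 − 3·r1
r2 → -1·r2
r3 → 1/3·r3
r4 → r4 + 9·r3
r2 → r2 + 6·r3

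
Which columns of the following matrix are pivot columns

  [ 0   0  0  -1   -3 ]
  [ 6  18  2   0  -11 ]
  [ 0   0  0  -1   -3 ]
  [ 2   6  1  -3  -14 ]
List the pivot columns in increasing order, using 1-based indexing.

R1 <=> R2
R1 ← 1/6·R1
R4 ← R4 − 2·R1
R2 <=> R4
R2 ← 3·R2
R3 ← -1·R3
R4 ← R4 + R3
R2 ← R2 + 9·R3
R1 ← R1 − 1/3·R2
Pivot columns are the columns containing a leading 1.

1, 3, 4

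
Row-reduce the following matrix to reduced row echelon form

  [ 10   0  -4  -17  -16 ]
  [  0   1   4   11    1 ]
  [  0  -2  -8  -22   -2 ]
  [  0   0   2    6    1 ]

Multiply r1 by 1/10.
  [ 1   0  -2/5  -17/10  -8/5 ]
  [ 0   1     4      11     1 ]
  [ 0  -2    -8     -22    -2 ]
  [ 0   0     2       6     1 ]
Add 2 times r2 to r3.
  [ 1  0  -2/5  -17/10  -8/5 ]
  [ 0  1     4      11     1 ]
  [ 0  0     0       0     0 ]
  [ 0  0     2       6     1 ]
Swap r3 and r4.
  [ 1  0  -2/5  -17/10  -8/5 ]
  [ 0  1     4      11     1 ]
  [ 0  0     2       6     1 ]
  [ 0  0     0       0     0 ]
Multiply r3 by 1/2.
  [ 1  0  -2/5  -17/10  -8/5 ]
  [ 0  1     4      11     1 ]
  [ 0  0     1       3   1/2 ]
  [ 0  0     0       0     0 ]
Subtract 4 times r3 from r2.
  [ 1  0  -2/5  -17/10  -8/5 ]
  [ 0  1     0      -1    -1 ]
  [ 0  0     1       3   1/2 ]
  [ 0  0     0       0     0 ]
Add 2/5 times r3 to r1.
  [ 1  0  0  -1/2  -7/5 ]
  [ 0  1  0    -1    -1 ]
  [ 0  0  1     3   1/2 ]
  [ 0  0  0     0     0 ]

[[1, 0, 0, -1/2, -7/5], [0, 1, 0, -1, -1], [0, 0, 1, 3, 1/2], [0, 0, 0, 0, 0]]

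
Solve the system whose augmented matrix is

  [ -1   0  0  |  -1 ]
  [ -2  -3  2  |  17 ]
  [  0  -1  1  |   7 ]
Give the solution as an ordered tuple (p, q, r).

Multiply ρ1 by -1.
  [  1   0  0  |   1 ]
  [ -2  -3  2  |  17 ]
  [  0  -1  1  |   7 ]
Add 2 times ρ1 to ρ2.
  [ 1   0  0  |   1 ]
  [ 0  -3  2  |  19 ]
  [ 0  -1  1  |   7 ]
Multiply ρ2 by -1/3.
  [ 1   0     0  |      1 ]
  [ 0   1  -2/3  |  -19/3 ]
  [ 0  -1     1  |      7 ]
Add ρ2 to ρ3.
  [ 1  0     0  |      1 ]
  [ 0  1  -2/3  |  -19/3 ]
  [ 0  0   1/3  |    2/3 ]
Multiply ρ3 by 3.
  [ 1  0     0  |      1 ]
  [ 0  1  -2/3  |  -19/3 ]
  [ 0  0     1  |      2 ]
Add 2/3 times ρ3 to ρ2.
  [ 1  0  0  |   1 ]
  [ 0  1  0  |  -5 ]
  [ 0  0  1  |   2 ]
Reading off the last column: p = 1, q = -5, r = 2.

(1, -5, 2)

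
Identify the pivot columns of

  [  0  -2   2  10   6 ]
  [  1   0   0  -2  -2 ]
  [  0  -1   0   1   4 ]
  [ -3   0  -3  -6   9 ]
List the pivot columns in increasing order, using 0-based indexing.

Swap R1 and R2.
Add 3 times R1 to R4.
Multiply R2 by -1/2.
Add R2 to R3.
Multiply R3 by -1.
Add 3 times R3 to R4.
Add R3 to R2.
Pivot columns are the columns containing a leading 1.

0, 1, 2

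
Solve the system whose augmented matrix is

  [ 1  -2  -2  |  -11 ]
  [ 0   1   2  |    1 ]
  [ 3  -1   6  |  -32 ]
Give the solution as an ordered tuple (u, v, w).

R3 := R3 − 3·R1
  [ 1  -2  -2  |  -11 ]
  [ 0   1   2  |    1 ]
  [ 0   5  12  |    1 ]
R3 := R3 − 5·R2
  [ 1  -2  -2  |  -11 ]
  [ 0   1   2  |    1 ]
  [ 0   0   2  |   -4 ]
R3 := 1/2·R3
  [ 1  -2  -2  |  -11 ]
  [ 0   1   2  |    1 ]
  [ 0   0   1  |   -2 ]
R2 := R2 − 2·R3
  [ 1  -2  -2  |  -11 ]
  [ 0   1   0  |    5 ]
  [ 0   0   1  |   -2 ]
R1 := R1 + 2·R3
  [ 1  -2  0  |  -15 ]
  [ 0   1  0  |    5 ]
  [ 0   0  1  |   -2 ]
R1 := R1 + 2·R2
  [ 1  0  0  |  -5 ]
  [ 0  1  0  |   5 ]
  [ 0  0  1  |  -2 ]
Reading off the last column: u = -5, v = 5, w = -2.

(-5, 5, -2)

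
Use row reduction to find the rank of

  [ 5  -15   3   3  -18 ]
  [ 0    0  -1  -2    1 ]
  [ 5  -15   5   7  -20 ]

r1 -> 1/5·r1
  [ 1   -3  3/5  3/5  -18/5 ]
  [ 0    0   -1   -2      1 ]
  [ 5  -15    5    7    -20 ]
r3 -> r3 − 5·r1
  [ 1  -3  3/5  3/5  -18/5 ]
  [ 0   0   -1   -2      1 ]
  [ 0   0    2    4     -2 ]
r2 -> -1·r2
  [ 1  -3  3/5  3/5  -18/5 ]
  [ 0   0    1    2     -1 ]
  [ 0   0    2    4     -2 ]
r3 -> r3 − 2·r2
  [ 1  -3  3/5  3/5  -18/5 ]
  [ 0   0    1    2     -1 ]
  [ 0   0    0    0      0 ]
r1 -> r1 − 3/5·r2
  [ 1  -3  0  -3/5  -3 ]
  [ 0   0  1     2  -1 ]
  [ 0   0  0     0   0 ]
The reduced form has 2 nonzero rows.

rank = 2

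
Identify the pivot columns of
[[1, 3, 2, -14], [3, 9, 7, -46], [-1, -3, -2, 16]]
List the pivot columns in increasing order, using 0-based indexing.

0, 2, 3

Subtract 3 times r1 from r2.
  [  1   3   2  -14 ]
  [  0   0   1   -4 ]
  [ -1  -3  -2   16 ]
Add r1 to r3.
  [ 1  3  2  -14 ]
  [ 0  0  1   -4 ]
  [ 0  0  0    2 ]
Multiply r3 by 1/2.
  [ 1  3  2  -14 ]
  [ 0  0  1   -4 ]
  [ 0  0  0    1 ]
Add 4 times r3 to r2.
  [ 1  3  2  -14 ]
  [ 0  0  1    0 ]
  [ 0  0  0    1 ]
Add 14 times r3 to r1.
  [ 1  3  2  0 ]
  [ 0  0  1  0 ]
  [ 0  0  0  1 ]
Subtract 2 times r2 from r1.
  [ 1  3  0  0 ]
  [ 0  0  1  0 ]
  [ 0  0  0  1 ]
Pivot columns are the columns containing a leading 1.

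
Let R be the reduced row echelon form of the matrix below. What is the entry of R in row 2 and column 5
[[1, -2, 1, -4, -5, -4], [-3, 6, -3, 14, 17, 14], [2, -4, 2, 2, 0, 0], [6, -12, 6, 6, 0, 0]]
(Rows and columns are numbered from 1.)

R2 := R2 + 3·R1
R3 := R3 − 2·R1
R4 := R4 − 6·R1
R2 := 1/2·R2
R3 := R3 − 10·R2
R4 := R4 − 30·R2
R3 := -1/2·R3
R4 := R4 + 6·R3
R2 := R2 − R3
R1 := R1 + 4·R3
R1 := R1 + 4·R2

1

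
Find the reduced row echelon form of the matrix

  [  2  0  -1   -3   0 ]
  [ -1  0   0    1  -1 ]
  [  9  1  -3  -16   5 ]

R1 ← 1/2·R1
  [  1  0  -1/2  -3/2   0 ]
  [ -1  0     0     1  -1 ]
  [  9  1    -3   -16   5 ]
R2 ← R2 + R1
  [ 1  0  -1/2  -3/2   0 ]
  [ 0  0  -1/2  -1/2  -1 ]
  [ 9  1    -3   -16   5 ]
R3 ← R3 − 9·R1
  [ 1  0  -1/2  -3/2   0 ]
  [ 0  0  -1/2  -1/2  -1 ]
  [ 0  1   3/2  -5/2   5 ]
R2 <-> R3
  [ 1  0  -1/2  -3/2   0 ]
  [ 0  1   3/2  -5/2   5 ]
  [ 0  0  -1/2  -1/2  -1 ]
R3 ← -2·R3
  [ 1  0  -1/2  -3/2  0 ]
  [ 0  1   3/2  -5/2  5 ]
  [ 0  0     1     1  2 ]
R2 ← R2 − 3/2·R3
  [ 1  0  -1/2  -3/2  0 ]
  [ 0  1     0    -4  2 ]
  [ 0  0     1     1  2 ]
R1 ← R1 + 1/2·R3
  [ 1  0  0  -1  1 ]
  [ 0  1  0  -4  2 ]
  [ 0  0  1   1  2 ]

[[1, 0, 0, -1, 1], [0, 1, 0, -4, 2], [0, 0, 1, 1, 2]]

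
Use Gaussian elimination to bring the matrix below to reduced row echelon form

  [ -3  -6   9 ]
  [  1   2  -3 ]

R1 ← -1/3·R1
  [ 1  2  -3 ]
  [ 1  2  -3 ]
R2 ← R2 − R1
  [ 1  2  -3 ]
  [ 0  0   0 ]

[[1, 2, -3], [0, 0, 0]]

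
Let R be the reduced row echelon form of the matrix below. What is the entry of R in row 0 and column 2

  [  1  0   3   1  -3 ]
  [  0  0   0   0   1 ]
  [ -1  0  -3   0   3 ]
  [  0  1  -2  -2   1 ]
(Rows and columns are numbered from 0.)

R3 → R3 + R1
  [ 1  0   3   1  -3 ]
  [ 0  0   0   0   1 ]
  [ 0  0   0   1   0 ]
  [ 0  1  -2  -2   1 ]
R2 ↔ R4
  [ 1  0   3   1  -3 ]
  [ 0  1  -2  -2   1 ]
  [ 0  0   0   1   0 ]
  [ 0  0   0   0   1 ]
R2 → R2 − R4
  [ 1  0   3   1  -3 ]
  [ 0  1  -2  -2   0 ]
  [ 0  0   0   1   0 ]
  [ 0  0   0   0   1 ]
R1 → R1 + 3·R4
  [ 1  0   3   1  0 ]
  [ 0  1  -2  -2  0 ]
  [ 0  0   0   1  0 ]
  [ 0  0   0   0  1 ]
R2 → R2 + 2·R3
  [ 1  0   3  1  0 ]
  [ 0  1  -2  0  0 ]
  [ 0  0   0  1  0 ]
  [ 0  0   0  0  1 ]
R1 → R1 − R3
  [ 1  0   3  0  0 ]
  [ 0  1  -2  0  0 ]
  [ 0  0   0  1  0 ]
  [ 0  0   0  0  1 ]

3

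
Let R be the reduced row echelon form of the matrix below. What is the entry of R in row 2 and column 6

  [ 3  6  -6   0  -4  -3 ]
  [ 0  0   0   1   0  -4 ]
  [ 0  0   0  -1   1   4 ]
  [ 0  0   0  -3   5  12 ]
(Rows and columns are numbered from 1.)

-4

ρ1 := 1/3·ρ1
ρ3 := ρ3 + ρ2
ρ4 := ρ4 + 3·ρ2
ρ4 := ρ4 − 5·ρ3
ρ1 := ρ1 + 4/3·ρ3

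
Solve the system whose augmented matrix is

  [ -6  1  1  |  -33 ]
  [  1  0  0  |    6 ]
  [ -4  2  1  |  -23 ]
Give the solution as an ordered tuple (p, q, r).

R1 → -1/6·R1
  [  1  -1/6  -1/6  |  11/2 ]
  [  1     0     0  |     6 ]
  [ -4     2     1  |   -23 ]
R2 → R2 − R1
  [  1  -1/6  -1/6  |  11/2 ]
  [  0   1/6   1/6  |   1/2 ]
  [ -4     2     1  |   -23 ]
R3 → R3 + 4·R1
  [ 1  -1/6  -1/6  |  11/2 ]
  [ 0   1/6   1/6  |   1/2 ]
  [ 0   4/3   1/3  |    -1 ]
R2 → 6·R2
  [ 1  -1/6  -1/6  |  11/2 ]
  [ 0     1     1  |     3 ]
  [ 0   4/3   1/3  |    -1 ]
R3 → R3 − 4/3·R2
  [ 1  -1/6  -1/6  |  11/2 ]
  [ 0     1     1  |     3 ]
  [ 0     0    -1  |    -5 ]
R3 → -1·R3
  [ 1  -1/6  -1/6  |  11/2 ]
  [ 0     1     1  |     3 ]
  [ 0     0     1  |     5 ]
R2 → R2 − R3
  [ 1  -1/6  -1/6  |  11/2 ]
  [ 0     1     0  |    -2 ]
  [ 0     0     1  |     5 ]
R1 → R1 + 1/6·R3
  [ 1  -1/6  0  |  19/3 ]
  [ 0     1  0  |    -2 ]
  [ 0     0  1  |     5 ]
R1 → R1 + 1/6·R2
  [ 1  0  0  |   6 ]
  [ 0  1  0  |  -2 ]
  [ 0  0  1  |   5 ]
Reading off the last column: p = 6, q = -2, r = 5.

(6, -2, 5)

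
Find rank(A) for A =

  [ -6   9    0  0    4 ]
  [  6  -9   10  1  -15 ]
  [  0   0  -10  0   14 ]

rank = 3

R1 → -1/6·R1
  [ 1  -3/2    0  0  -2/3 ]
  [ 6    -9   10  1   -15 ]
  [ 0     0  -10  0    14 ]
R2 → R2 − 6·R1
  [ 1  -3/2    0  0  -2/3 ]
  [ 0     0   10  1   -11 ]
  [ 0     0  -10  0    14 ]
R2 → 1/10·R2
  [ 1  -3/2    0     0    -2/3 ]
  [ 0     0    1  1/10  -11/10 ]
  [ 0     0  -10     0      14 ]
R3 → R3 + 10·R2
  [ 1  -3/2  0     0    -2/3 ]
  [ 0     0  1  1/10  -11/10 ]
  [ 0     0  0     1       3 ]
R2 → R2 − 1/10·R3
  [ 1  -3/2  0  0  -2/3 ]
  [ 0     0  1  0  -7/5 ]
  [ 0     0  0  1     3 ]
The reduced form has 3 nonzero rows.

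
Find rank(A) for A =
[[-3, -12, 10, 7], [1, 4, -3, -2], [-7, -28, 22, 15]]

Multiply R1 by -1/3.
  [  1    4  -10/3  -7/3 ]
  [  1    4     -3    -2 ]
  [ -7  -28     22    15 ]
Subtract R1 from R2.
  [  1    4  -10/3  -7/3 ]
  [  0    0    1/3   1/3 ]
  [ -7  -28     22    15 ]
Add 7 times R1 to R3.
  [ 1  4  -10/3  -7/3 ]
  [ 0  0    1/3   1/3 ]
  [ 0  0   -4/3  -4/3 ]
Multiply R2 by 3.
  [ 1  4  -10/3  -7/3 ]
  [ 0  0      1     1 ]
  [ 0  0   -4/3  -4/3 ]
Add 4/3 times R2 to R3.
  [ 1  4  -10/3  -7/3 ]
  [ 0  0      1     1 ]
  [ 0  0      0     0 ]
Add 10/3 times R2 to R1.
  [ 1  4  0  1 ]
  [ 0  0  1  1 ]
  [ 0  0  0  0 ]
The reduced form has 2 nonzero rows.

rank = 2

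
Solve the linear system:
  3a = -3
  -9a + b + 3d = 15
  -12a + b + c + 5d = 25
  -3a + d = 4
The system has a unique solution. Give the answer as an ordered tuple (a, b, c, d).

(-1, 3, 5, 1)

Form the augmented matrix and row-reduce:
  [   3  0  0  0  |  -3 ]
  [  -9  1  0  3  |  15 ]
  [ -12  1  1  5  |  25 ]
  [  -3  0  0  1  |   4 ]
ρ1 ← 1/3·ρ1
  [   1  0  0  0  |  -1 ]
  [  -9  1  0  3  |  15 ]
  [ -12  1  1  5  |  25 ]
  [  -3  0  0  1  |   4 ]
ρ2 ← ρ2 + 9·ρ1
  [   1  0  0  0  |  -1 ]
  [   0  1  0  3  |   6 ]
  [ -12  1  1  5  |  25 ]
  [  -3  0  0  1  |   4 ]
ρ3 ← ρ3 + 12·ρ1
  [  1  0  0  0  |  -1 ]
  [  0  1  0  3  |   6 ]
  [  0  1  1  5  |  13 ]
  [ -3  0  0  1  |   4 ]
ρ4 ← ρ4 + 3·ρ1
  [ 1  0  0  0  |  -1 ]
  [ 0  1  0  3  |   6 ]
  [ 0  1  1  5  |  13 ]
  [ 0  0  0  1  |   1 ]
ρ3 ← ρ3 − ρ2
  [ 1  0  0  0  |  -1 ]
  [ 0  1  0  3  |   6 ]
  [ 0  0  1  2  |   7 ]
  [ 0  0  0  1  |   1 ]
ρ3 ← ρ3 − 2·ρ4
  [ 1  0  0  0  |  -1 ]
  [ 0  1  0  3  |   6 ]
  [ 0  0  1  0  |   5 ]
  [ 0  0  0  1  |   1 ]
ρ2 ← ρ2 − 3·ρ4
  [ 1  0  0  0  |  -1 ]
  [ 0  1  0  0  |   3 ]
  [ 0  0  1  0  |   5 ]
  [ 0  0  0  1  |   1 ]
Reading off the last column: a = -1, b = 3, c = 5, d = 1.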